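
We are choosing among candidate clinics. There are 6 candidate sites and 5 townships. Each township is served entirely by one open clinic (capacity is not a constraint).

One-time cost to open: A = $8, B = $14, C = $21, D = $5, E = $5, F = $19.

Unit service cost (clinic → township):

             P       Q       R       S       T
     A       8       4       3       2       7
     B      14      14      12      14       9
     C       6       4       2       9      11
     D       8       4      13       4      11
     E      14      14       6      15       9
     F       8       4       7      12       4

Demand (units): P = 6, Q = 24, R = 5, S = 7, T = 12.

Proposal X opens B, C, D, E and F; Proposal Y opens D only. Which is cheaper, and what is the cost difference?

Proposal X: {B, C, D, E, F}: P→C 6·6=36, Q→C 4·24=96, R→C 2·5=10, S→D 4·7=28, T→F 4·12=48. Service 218; fixed 64; total 282.
Proposal Y: {D}: P→D 8·6=48, Q→D 4·24=96, R→D 13·5=65, S→D 4·7=28, T→D 11·12=132. Service 369; fixed 5; total 374.
Difference: |282 − 374| = 92.

Proposal X is cheaper by 92.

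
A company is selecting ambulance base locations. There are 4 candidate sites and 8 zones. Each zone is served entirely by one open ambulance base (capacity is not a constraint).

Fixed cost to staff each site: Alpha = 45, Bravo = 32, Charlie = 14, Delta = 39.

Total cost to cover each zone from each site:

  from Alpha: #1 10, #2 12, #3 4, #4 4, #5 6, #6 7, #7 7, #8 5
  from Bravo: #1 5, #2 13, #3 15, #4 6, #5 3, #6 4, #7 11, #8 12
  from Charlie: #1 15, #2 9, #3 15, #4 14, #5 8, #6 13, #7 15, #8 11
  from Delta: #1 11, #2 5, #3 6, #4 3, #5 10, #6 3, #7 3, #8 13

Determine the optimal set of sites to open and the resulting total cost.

For any fixed open set, each zone goes to its cheapest open site; total = fixed + service.
{Delta}: #1→Delta 11, #2→Delta 5, #3→Delta 6, #4→Delta 3, #5→Delta 10, #6→Delta 3, #7→Delta 3, #8→Delta 13. Service 54; fixed 39; total 93.
{Alpha}: service 55 + fixed 45 = 100
{Bravo}: #1→Bravo 5, #2→Bravo 13, #3→Bravo 15, #4→Bravo 6, #5→Bravo 3, #6→Bravo 4, #7→Bravo 11, #8→Bravo 12. Service 69; fixed 32; total 101.
{Alpha, Bravo, Charlie, Delta}: service 31 + fixed 130 = 161
No other subset beats 93.

Open Delta only; minimum total cost 93.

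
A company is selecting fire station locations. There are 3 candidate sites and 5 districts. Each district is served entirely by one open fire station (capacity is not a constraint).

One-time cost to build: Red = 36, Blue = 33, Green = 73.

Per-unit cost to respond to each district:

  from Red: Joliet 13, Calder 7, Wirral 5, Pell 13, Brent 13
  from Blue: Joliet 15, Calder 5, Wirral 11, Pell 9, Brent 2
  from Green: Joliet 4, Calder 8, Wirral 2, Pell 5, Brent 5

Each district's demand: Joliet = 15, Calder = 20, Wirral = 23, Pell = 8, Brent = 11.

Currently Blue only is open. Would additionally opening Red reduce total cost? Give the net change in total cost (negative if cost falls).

Current service cost with {Blue}: 672.
Adding Red: each district re-picks its cheapest; new service cost 504, saving 168.
Extra fixed cost: 36. Net change = 36 − 168 = -132.
(Totals: 705 → 573.)

Yes — net change −132 (cost falls by 132).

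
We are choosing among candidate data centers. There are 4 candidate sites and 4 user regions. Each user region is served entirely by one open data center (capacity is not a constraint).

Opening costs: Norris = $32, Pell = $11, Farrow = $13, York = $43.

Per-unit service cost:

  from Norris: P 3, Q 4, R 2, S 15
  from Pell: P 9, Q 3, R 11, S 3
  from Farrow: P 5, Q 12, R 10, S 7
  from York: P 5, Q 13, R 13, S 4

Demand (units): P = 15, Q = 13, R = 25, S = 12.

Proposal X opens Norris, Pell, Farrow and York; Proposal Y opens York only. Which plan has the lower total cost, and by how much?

Proposal X: {Norris, Pell, Farrow, York}: P→Norris 3·15=45, Q→Pell 3·13=39, R→Norris 2·25=50, S→Pell 3·12=36. Service 170; fixed 99; total 269.
Proposal Y: {York}: P→York 5·15=75, Q→York 13·13=169, R→York 13·25=325, S→York 4·12=48. Service 617; fixed 43; total 660.
Difference: |269 − 660| = 391.

Proposal X is cheaper by 391.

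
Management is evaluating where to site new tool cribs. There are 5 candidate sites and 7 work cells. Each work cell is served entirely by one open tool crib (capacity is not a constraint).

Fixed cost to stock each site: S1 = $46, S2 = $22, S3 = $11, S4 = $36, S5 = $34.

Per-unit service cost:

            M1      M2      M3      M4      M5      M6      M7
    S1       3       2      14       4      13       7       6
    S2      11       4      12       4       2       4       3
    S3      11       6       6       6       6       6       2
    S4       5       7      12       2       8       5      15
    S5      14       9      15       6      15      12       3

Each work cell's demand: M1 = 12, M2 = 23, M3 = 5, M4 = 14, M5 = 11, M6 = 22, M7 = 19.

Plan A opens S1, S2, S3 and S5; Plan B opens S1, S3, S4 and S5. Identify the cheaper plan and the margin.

Plan A is cheaper by 52.

Plan A: {S1, S2, S3, S5}: M1→S1 3·12=36, M2→S1 2·23=46, M3→S3 6·5=30, M4→S1 4·14=56, M5→S2 2·11=22, M6→S2 4·22=88, M7→S3 2·19=38. Service 316; fixed 113; total 429.
Plan B: {S1, S3, S4, S5}: M1→S1 3·12=36, M2→S1 2·23=46, M3→S3 6·5=30, M4→S4 2·14=28, M5→S3 6·11=66, M6→S4 5·22=110, M7→S3 2·19=38. Service 354; fixed 127; total 481.
Difference: |429 − 481| = 52.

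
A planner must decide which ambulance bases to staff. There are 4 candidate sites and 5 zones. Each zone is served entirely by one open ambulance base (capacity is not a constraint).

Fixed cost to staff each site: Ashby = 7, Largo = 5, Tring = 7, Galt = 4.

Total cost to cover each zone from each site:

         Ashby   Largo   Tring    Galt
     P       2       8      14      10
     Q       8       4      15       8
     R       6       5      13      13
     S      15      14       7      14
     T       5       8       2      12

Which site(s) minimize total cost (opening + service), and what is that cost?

For any fixed open set, each zone goes to its cheapest open site; total = fixed + service.
{Largo, Tring}: P→Largo 8, Q→Largo 4, R→Largo 5, S→Tring 7, T→Tring 2. Service 26; fixed 12; total 38.
{Ashby, Largo, Tring}: service 20 + fixed 19 = 39
{Ashby, Tring}: service 25 + fixed 14 = 39
{Ashby, Largo, Tring, Galt}: P→Ashby 2, Q→Largo 4, R→Largo 5, S→Tring 7, T→Tring 2. Service 20; fixed 23; total 43.
No other subset beats 38.

Open Largo and Tring; minimum total cost 38.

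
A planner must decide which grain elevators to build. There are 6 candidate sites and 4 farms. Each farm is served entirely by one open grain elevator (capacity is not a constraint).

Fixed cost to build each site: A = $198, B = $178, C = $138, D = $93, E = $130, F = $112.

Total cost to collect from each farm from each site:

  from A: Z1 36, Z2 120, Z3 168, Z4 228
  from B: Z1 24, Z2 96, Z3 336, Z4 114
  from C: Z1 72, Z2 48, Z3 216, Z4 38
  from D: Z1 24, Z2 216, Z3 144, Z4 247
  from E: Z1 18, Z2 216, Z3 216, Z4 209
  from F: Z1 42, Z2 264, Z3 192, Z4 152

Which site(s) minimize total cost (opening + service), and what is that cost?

For any fixed open set, each farm goes to its cheapest open site; total = fixed + service.
{C, D}: Z1→D 24, Z2→C 48, Z3→D 144, Z4→C 38. Service 254; fixed 231; total 485.
{C}: service 374 + fixed 138 = 512
{C, F}: service 320 + fixed 250 = 570
{A, B, C, D, E, F}: Z1→E 18, Z2→C 48, Z3→D 144, Z4→C 38. Service 248; fixed 849; total 1097.
No other subset beats 485.

Open C and D; minimum total cost 485.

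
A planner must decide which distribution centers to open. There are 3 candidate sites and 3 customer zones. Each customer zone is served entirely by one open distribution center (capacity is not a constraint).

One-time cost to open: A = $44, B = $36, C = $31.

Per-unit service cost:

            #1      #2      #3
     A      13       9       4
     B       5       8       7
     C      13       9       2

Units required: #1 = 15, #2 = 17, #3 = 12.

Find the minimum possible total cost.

Minimum total cost: 302

For any fixed open set, each customer zone goes to its cheapest open site; total = fixed + service.
{B, C}: #1→B 5·15=75, #2→B 8·17=136, #3→C 2·12=24. Service 235; fixed 67; total 302.
{B}: #1→B 5·15=75, #2→B 8·17=136, #3→B 7·12=84. Service 295; fixed 36; total 331.
{A, B}: #1→B 5·15=75, #2→B 8·17=136, #3→A 4·12=48. Service 259; fixed 80; total 339.
{A, B, C}: #1→B 5·15=75, #2→B 8·17=136, #3→C 2·12=24. Service 235; fixed 111; total 346.
(All 7 nonempty subsets were checked; B and C is lowest.)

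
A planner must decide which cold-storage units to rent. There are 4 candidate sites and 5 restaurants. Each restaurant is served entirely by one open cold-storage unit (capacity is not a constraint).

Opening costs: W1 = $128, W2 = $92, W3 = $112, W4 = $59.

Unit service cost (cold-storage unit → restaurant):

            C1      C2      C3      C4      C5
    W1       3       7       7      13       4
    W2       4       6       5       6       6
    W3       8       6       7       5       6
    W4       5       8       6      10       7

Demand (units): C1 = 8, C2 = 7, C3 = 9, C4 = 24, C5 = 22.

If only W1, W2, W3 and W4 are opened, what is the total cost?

Each restaurant is assigned to its cheapest site among the open ones.
{W1, W2, W3, W4}: C1→W1 3·8=24, C2→W2 6·7=42, C3→W2 5·9=45, C4→W3 5·24=120, C5→W1 4·22=88. Service 319; fixed 391; total 710.

Total cost: 710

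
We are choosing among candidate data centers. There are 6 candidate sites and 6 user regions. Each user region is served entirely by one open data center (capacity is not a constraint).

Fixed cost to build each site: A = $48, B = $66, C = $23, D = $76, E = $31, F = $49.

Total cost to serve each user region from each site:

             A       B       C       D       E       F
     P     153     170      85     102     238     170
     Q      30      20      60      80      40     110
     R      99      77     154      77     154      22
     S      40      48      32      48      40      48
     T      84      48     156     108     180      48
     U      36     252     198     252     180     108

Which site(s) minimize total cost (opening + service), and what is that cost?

Open A, C and F; minimum total cost 373.

For any fixed open set, each user region goes to its cheapest open site; total = fixed + service.
{A, C, F}: P→C 85, Q→A 30, R→F 22, S→C 32, T→F 48, U→A 36. Service 253; fixed 120; total 373.
{A, C, E, F}: P→C 85, Q→A 30, R→F 22, S→C 32, T→F 48, U→A 36. Service 253; fixed 151; total 404.
{A, F}: service 329 + fixed 97 = 426
{A, B, C, D, E, F}: P→C 85, Q→B 20, R→F 22, S→C 32, T→B 48, U→A 36. Service 243; fixed 293; total 536.
No other subset beats 373.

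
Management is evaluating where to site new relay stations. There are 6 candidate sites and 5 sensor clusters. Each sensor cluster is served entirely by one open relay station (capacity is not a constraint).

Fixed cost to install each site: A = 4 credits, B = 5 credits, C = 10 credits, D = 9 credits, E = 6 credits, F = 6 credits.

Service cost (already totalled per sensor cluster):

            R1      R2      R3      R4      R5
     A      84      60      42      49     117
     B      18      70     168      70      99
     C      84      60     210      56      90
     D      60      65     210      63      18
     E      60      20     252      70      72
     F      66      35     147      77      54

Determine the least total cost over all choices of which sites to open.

For any fixed open set, each sensor cluster goes to its cheapest open site; total = fixed + service.
{A, B, D, E}: R1→B 18, R2→E 20, R3→A 42, R4→A 49, R5→D 18. Service 147; fixed 24; total 171.
{A, B, D, E, F}: service 147 + fixed 30 = 177
{A, B, C, D, E}: service 147 + fixed 34 = 181
{A, B, C, D, E, F}: service 147 + fixed 40 = 187
No other subset beats 171.

Minimum total cost: 171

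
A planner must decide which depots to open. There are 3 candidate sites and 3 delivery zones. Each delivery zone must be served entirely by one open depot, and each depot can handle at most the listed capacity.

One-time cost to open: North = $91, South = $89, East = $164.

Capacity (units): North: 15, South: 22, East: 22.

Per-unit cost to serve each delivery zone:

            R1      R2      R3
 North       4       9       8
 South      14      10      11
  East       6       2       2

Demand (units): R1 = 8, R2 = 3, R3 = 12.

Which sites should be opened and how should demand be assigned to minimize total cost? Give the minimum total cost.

Minimum total cost: 317

Open {North, East}: R1→North 4·8=32, R2→East 2·3=6, R3→East 2·12=24.
Loads: North carries 8/15, East carries 15/22. Service 62; fixed 255; total 317.
Next best feasible plan costs 338.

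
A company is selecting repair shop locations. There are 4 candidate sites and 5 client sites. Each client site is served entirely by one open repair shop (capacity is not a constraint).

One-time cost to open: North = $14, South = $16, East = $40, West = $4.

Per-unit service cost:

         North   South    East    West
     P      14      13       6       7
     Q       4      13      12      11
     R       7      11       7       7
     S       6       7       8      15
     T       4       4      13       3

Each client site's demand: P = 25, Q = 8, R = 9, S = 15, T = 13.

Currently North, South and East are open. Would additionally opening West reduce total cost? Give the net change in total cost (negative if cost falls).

Yes — net change −9 (cost falls by 9).

Current service cost with {North, South, East}: 387.
Adding West: each client site re-picks its cheapest; new service cost 374, saving 13.
Extra fixed cost: 4. Net change = 4 − 13 = -9.
(Totals: 457 → 448.)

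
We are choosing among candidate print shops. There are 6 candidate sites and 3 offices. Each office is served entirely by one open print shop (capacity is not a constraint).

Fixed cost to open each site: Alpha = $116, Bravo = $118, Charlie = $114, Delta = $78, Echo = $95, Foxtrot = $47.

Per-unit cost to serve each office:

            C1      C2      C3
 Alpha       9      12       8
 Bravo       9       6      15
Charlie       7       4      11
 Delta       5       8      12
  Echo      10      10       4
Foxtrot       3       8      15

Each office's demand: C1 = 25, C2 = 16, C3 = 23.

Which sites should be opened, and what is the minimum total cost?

Open Echo and Foxtrot; minimum total cost 437.

For any fixed open set, each office goes to its cheapest open site; total = fixed + service.
{Echo, Foxtrot}: C1→Foxtrot 3·25=75, C2→Foxtrot 8·16=128, C3→Echo 4·23=92. Service 295; fixed 142; total 437.
{Charlie, Echo, Foxtrot}: C1→Foxtrot 3·25=75, C2→Charlie 4·16=64, C3→Echo 4·23=92. Service 231; fixed 256; total 487.
{Delta, Echo, Foxtrot}: service 295 + fixed 220 = 515
{Alpha, Bravo, Charlie, Delta, Echo, Foxtrot}: C1→Foxtrot 3·25=75, C2→Charlie 4·16=64, C3→Echo 4·23=92. Service 231; fixed 568; total 799.
No other subset beats 437.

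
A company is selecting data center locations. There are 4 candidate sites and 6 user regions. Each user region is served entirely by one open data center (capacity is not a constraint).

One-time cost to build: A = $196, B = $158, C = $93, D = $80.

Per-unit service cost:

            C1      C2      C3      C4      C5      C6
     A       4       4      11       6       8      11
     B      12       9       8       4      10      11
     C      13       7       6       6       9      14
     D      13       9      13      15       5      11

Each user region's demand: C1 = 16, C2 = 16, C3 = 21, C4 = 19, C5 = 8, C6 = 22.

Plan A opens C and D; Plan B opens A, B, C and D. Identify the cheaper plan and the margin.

Plan A: {C, D}: C1→C 13·16=208, C2→C 7·16=112, C3→C 6·21=126, C4→C 6·19=114, C5→D 5·8=40, C6→D 11·22=242. Service 842; fixed 173; total 1015.
Plan B: {A, B, C, D}: C1→A 4·16=64, C2→A 4·16=64, C3→C 6·21=126, C4→B 4·19=76, C5→D 5·8=40, C6→A 11·22=242. Service 612; fixed 527; total 1139.
Difference: |1015 − 1139| = 124.

Plan A is cheaper by 124.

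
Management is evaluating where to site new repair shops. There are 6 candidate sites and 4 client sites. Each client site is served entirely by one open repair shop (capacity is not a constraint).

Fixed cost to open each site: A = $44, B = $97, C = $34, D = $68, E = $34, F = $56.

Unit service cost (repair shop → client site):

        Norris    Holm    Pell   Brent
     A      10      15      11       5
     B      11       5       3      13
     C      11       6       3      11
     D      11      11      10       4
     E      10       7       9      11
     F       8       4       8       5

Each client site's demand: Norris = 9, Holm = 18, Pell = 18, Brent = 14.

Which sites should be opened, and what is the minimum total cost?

For any fixed open set, each client site goes to its cheapest open site; total = fixed + service.
{C, F}: Norris→F 8·9=72, Holm→F 4·18=72, Pell→C 3·18=54, Brent→F 5·14=70. Service 268; fixed 90; total 358.
{C, E, F}: Norris→F 8·9=72, Holm→F 4·18=72, Pell→C 3·18=54, Brent→F 5·14=70. Service 268; fixed 124; total 392.
{A, C}: service 322 + fixed 78 = 400
{A, B, C, D, E, F}: service 254 + fixed 333 = 587
No other subset beats 358.

Open C and F; minimum total cost 358.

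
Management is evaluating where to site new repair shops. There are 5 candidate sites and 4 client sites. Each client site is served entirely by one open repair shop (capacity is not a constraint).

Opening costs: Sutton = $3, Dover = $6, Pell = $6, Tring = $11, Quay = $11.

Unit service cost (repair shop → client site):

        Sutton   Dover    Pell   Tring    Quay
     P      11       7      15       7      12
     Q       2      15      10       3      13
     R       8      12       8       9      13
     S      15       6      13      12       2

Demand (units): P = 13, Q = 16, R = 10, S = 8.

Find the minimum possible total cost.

Minimum total cost: 239

For any fixed open set, each client site goes to its cheapest open site; total = fixed + service.
{Sutton, Dover, Quay}: P→Dover 7·13=91, Q→Sutton 2·16=32, R→Sutton 8·10=80, S→Quay 2·8=16. Service 219; fixed 20; total 239.
{Sutton, Tring, Quay}: service 219 + fixed 25 = 244
{Sutton, Dover, Pell, Quay}: P→Dover 7·13=91, Q→Sutton 2·16=32, R→Sutton 8·10=80, S→Quay 2·8=16. Service 219; fixed 26; total 245.
{Sutton, Dover, Pell, Tring, Quay}: P→Dover 7·13=91, Q→Sutton 2·16=32, R→Sutton 8·10=80, S→Quay 2·8=16. Service 219; fixed 37; total 256.
No other subset beats 239.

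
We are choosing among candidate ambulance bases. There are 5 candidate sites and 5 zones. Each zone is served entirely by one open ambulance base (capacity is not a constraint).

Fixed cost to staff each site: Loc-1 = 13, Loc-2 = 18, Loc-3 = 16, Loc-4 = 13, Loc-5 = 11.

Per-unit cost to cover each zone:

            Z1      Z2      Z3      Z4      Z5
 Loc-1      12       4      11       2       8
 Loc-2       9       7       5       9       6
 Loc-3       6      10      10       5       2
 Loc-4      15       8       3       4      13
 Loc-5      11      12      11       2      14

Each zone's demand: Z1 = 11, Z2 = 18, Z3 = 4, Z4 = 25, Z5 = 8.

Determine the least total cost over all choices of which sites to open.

Minimum total cost: 258

For any fixed open set, each zone goes to its cheapest open site; total = fixed + service.
{Loc-1, Loc-3, Loc-4}: Z1→Loc-3 6·11=66, Z2→Loc-1 4·18=72, Z3→Loc-4 3·4=12, Z4→Loc-1 2·25=50, Z5→Loc-3 2·8=16. Service 216; fixed 42; total 258.
{Loc-1, Loc-3, Loc-4, Loc-5}: service 216 + fixed 53 = 269
{Loc-1, Loc-2, Loc-3}: service 224 + fixed 47 = 271
{Loc-1, Loc-2, Loc-3, Loc-4, Loc-5}: Z1→Loc-3 6·11=66, Z2→Loc-1 4·18=72, Z3→Loc-4 3·4=12, Z4→Loc-1 2·25=50, Z5→Loc-3 2·8=16. Service 216; fixed 71; total 287.
No other subset beats 258.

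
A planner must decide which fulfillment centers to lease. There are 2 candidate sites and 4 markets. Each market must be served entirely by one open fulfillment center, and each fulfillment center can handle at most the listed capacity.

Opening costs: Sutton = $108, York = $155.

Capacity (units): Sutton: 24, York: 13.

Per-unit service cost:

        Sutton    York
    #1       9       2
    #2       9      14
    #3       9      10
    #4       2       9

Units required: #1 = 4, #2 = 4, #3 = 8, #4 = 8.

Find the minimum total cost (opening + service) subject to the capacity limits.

Minimum total cost: 268

Open {Sutton}: #1→Sutton 9·4=36, #2→Sutton 9·4=36, #3→Sutton 9·8=72, #4→Sutton 2·8=16.
Loads: Sutton carries 24/24. Service 160; fixed 108; total 268.
Next best feasible plan costs 395.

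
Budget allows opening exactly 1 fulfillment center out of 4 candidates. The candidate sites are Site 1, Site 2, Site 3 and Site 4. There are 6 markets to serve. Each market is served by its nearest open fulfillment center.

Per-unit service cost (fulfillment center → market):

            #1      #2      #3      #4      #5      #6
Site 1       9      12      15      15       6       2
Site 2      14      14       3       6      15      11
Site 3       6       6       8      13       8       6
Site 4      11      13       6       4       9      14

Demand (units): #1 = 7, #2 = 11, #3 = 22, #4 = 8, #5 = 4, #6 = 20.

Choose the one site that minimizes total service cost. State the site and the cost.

With exactly 1 open, each market uses its cheapest among the chosen.
{Site 3}: #1→Site 3 6·7=42, #2→Site 3 6·11=66, #3→Site 3 8·22=176, #4→Site 3 13·8=104, #5→Site 3 8·4=32, #6→Site 3 6·20=120. Service cost 540.
{Site 2}: service cost 646
{Site 4}: service cost 700
Among all 4 size-1 choices, {Site 3} is lowest.

Choose Site 3 only; total service cost 540.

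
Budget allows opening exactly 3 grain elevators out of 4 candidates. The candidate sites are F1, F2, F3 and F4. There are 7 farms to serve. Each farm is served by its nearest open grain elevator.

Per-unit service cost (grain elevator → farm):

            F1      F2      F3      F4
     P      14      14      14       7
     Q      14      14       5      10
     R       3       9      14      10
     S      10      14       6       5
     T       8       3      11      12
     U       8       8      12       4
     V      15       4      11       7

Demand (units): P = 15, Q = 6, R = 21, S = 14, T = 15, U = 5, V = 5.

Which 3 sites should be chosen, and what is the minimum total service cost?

Choose F1, F2 and F4; total service cost 383.

With exactly 3 open, each farm uses its cheapest among the chosen.
{F1, F2, F4}: P→F4 7·15=105, Q→F4 10·6=60, R→F1 3·21=63, S→F4 5·14=70, T→F2 3·15=45, U→F4 4·5=20, V→F2 4·5=20. Service cost 383.
{F1, F3, F4}: service cost 443
{F2, F3, F4}: service cost 479
Among all 4 size-3 choices, {F1, F2, F4} is lowest.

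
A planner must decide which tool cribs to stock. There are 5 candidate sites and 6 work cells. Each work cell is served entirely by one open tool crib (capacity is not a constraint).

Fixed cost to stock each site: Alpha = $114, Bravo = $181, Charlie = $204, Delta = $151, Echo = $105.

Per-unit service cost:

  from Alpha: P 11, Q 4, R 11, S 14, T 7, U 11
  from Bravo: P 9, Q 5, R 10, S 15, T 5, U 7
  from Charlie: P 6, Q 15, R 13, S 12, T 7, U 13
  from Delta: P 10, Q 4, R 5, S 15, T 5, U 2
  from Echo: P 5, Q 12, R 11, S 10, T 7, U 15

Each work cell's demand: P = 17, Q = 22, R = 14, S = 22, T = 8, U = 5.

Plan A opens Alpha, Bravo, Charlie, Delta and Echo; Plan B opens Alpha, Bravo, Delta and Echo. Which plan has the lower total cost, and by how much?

Plan B is cheaper by 204.

Plan A: {Alpha, Bravo, Charlie, Delta, Echo}: P→Echo 5·17=85, Q→Alpha 4·22=88, R→Delta 5·14=70, S→Echo 10·22=220, T→Bravo 5·8=40, U→Delta 2·5=10. Service 513; fixed 755; total 1268.
Plan B: {Alpha, Bravo, Delta, Echo}: P→Echo 5·17=85, Q→Alpha 4·22=88, R→Delta 5·14=70, S→Echo 10·22=220, T→Bravo 5·8=40, U→Delta 2·5=10. Service 513; fixed 551; total 1064.
Difference: |1268 − 1064| = 204.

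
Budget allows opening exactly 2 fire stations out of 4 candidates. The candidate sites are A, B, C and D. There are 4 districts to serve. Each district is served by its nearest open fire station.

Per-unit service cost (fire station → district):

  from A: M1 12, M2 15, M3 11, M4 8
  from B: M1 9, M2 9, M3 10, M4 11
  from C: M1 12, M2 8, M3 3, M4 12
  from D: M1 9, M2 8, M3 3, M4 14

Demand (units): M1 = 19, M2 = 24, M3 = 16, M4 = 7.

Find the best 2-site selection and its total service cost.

Choose A and D; total service cost 467.

With exactly 2 open, each district uses its cheapest among the chosen.
{A, D}: M1→D 9·19=171, M2→D 8·24=192, M3→D 3·16=48, M4→A 8·7=56. Service cost 467.
{B, C}: service cost 488
{B, D}: service cost 488
Among all 6 size-2 choices, {A, D} is lowest.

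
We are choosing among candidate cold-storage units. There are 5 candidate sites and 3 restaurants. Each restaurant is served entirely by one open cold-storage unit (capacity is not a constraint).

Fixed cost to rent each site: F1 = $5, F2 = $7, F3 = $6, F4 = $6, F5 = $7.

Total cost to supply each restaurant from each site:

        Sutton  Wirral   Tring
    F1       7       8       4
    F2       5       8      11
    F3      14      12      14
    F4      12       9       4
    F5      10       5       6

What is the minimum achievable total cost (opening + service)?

Minimum total cost: 24

For any fixed open set, each restaurant goes to its cheapest open site; total = fixed + service.
{F1}: Sutton→F1 7, Wirral→F1 8, Tring→F1 4. Service 19; fixed 5; total 24.
{F1, F5}: Sutton→F1 7, Wirral→F5 5, Tring→F1 4. Service 16; fixed 12; total 28.
{F5}: Sutton→F5 10, Wirral→F5 5, Tring→F5 6. Service 21; fixed 7; total 28.
{F1, F2, F3, F4, F5}: Sutton→F2 5, Wirral→F5 5, Tring→F1 4. Service 14; fixed 31; total 45.
No other subset beats 24.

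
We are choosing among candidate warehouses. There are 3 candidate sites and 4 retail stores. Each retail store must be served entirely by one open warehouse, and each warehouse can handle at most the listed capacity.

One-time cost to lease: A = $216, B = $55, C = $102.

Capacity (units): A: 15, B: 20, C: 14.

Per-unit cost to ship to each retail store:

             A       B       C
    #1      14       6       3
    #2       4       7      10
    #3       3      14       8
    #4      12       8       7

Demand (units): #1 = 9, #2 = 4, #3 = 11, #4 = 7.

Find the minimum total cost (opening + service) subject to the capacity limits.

Open {B, C}: #1→B 6·9=54, #2→B 7·4=28, #3→C 8·11=88, #4→B 8·7=56.
Loads: B carries 20/20, C carries 11/14. Service 226; fixed 157; total 383.
Next best feasible plan costs 430.

Minimum total cost: 383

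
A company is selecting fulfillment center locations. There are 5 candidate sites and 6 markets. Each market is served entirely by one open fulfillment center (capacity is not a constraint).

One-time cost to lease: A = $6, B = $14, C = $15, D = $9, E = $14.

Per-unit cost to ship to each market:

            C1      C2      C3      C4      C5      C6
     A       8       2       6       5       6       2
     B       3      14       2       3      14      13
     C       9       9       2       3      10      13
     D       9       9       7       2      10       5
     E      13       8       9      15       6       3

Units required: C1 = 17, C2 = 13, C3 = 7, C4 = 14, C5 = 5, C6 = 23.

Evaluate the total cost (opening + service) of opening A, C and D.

Total cost: 310

Each market is assigned to its cheapest site among the open ones.
{A, C, D}: C1→A 8·17=136, C2→A 2·13=26, C3→C 2·7=14, C4→D 2·14=28, C5→A 6·5=30, C6→A 2·23=46. Service 280; fixed 30; total 310.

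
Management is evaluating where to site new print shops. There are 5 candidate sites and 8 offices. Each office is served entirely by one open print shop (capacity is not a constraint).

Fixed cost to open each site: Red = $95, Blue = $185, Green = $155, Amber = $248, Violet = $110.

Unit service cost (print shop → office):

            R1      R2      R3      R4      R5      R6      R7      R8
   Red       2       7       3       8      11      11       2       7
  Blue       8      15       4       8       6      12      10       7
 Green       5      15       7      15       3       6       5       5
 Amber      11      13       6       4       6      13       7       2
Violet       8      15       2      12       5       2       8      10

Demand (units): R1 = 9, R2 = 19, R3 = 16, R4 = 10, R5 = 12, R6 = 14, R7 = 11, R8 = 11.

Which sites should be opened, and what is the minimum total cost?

Open Red and Violet; minimum total cost 655.

For any fixed open set, each office goes to its cheapest open site; total = fixed + service.
{Red, Violet}: R1→Red 2·9=18, R2→Red 7·19=133, R3→Violet 2·16=32, R4→Red 8·10=80, R5→Violet 5·12=60, R6→Violet 2·14=28, R7→Red 2·11=22, R8→Red 7·11=77. Service 450; fixed 205; total 655.
{Red, Green}: R1→Red 2·9=18, R2→Red 7·19=133, R3→Red 3·16=48, R4→Red 8·10=80, R5→Green 3·12=36, R6→Green 6·14=84, R7→Red 2·11=22, R8→Green 5·11=55. Service 476; fixed 250; total 726.
{Red}: service 664 + fixed 95 = 759
{Red, Blue, Green, Amber, Violet}: service 331 + fixed 793 = 1124
No other subset beats 655.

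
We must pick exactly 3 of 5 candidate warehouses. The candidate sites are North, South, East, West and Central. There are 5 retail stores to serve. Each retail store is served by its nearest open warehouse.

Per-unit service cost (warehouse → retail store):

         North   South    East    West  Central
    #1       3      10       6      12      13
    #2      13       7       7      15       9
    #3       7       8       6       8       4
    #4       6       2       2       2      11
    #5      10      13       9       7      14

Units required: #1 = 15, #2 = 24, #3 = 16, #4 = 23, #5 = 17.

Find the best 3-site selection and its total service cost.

Choose North, East and West; total service cost 474.

With exactly 3 open, each retail store uses its cheapest among the chosen.
{North, East, West}: #1→North 3·15=45, #2→East 7·24=168, #3→East 6·16=96, #4→East 2·23=46, #5→West 7·17=119. Service cost 474.
{North, East, Central}: service cost 476
{East, West, Central}: service cost 487
Among all 10 size-3 choices, {North, East, West} is lowest.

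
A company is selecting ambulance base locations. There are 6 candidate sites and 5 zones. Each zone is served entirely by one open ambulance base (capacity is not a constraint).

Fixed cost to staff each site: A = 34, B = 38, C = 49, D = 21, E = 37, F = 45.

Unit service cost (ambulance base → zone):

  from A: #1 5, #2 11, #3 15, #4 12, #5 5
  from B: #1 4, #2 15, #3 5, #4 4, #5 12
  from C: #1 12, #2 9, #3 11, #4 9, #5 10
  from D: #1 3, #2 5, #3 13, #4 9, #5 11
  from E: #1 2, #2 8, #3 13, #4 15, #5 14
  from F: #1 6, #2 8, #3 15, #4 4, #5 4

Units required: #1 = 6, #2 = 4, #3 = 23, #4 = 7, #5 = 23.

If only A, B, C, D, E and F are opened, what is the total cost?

Total cost: 491

Each zone is assigned to its cheapest site among the open ones.
{A, B, C, D, E, F}: #1→E 2·6=12, #2→D 5·4=20, #3→B 5·23=115, #4→B 4·7=28, #5→F 4·23=92. Service 267; fixed 224; total 491.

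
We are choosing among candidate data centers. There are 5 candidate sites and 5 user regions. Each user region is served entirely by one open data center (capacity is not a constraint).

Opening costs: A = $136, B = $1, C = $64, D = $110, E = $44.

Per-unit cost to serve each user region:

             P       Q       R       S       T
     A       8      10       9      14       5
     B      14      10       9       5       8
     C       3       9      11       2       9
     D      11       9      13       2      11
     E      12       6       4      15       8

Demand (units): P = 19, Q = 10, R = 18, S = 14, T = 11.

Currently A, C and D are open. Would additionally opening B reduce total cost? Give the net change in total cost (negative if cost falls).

No — net change +1 (cost rises by 1).

Current service cost with {A, C, D}: 392.
Adding B: each user region re-picks its cheapest; new service cost 392, saving 0.
Extra fixed cost: 1. Net change = 1 − 0 = 1.
(Totals: 702 → 703.)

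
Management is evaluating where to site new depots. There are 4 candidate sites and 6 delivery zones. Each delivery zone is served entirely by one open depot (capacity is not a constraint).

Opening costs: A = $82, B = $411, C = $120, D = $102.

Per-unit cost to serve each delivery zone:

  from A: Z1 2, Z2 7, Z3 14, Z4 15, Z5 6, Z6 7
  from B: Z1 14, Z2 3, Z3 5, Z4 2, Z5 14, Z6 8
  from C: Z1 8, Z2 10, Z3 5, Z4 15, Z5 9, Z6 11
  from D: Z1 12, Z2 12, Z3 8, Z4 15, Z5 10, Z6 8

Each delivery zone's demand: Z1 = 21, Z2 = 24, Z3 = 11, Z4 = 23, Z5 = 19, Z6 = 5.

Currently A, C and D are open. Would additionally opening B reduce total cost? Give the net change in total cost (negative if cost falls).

No — net change +16 (cost rises by 16).

Current service cost with {A, C, D}: 759.
Adding B: each delivery zone re-picks its cheapest; new service cost 364, saving 395.
Extra fixed cost: 411. Net change = 411 − 395 = 16.
(Totals: 1063 → 1079.)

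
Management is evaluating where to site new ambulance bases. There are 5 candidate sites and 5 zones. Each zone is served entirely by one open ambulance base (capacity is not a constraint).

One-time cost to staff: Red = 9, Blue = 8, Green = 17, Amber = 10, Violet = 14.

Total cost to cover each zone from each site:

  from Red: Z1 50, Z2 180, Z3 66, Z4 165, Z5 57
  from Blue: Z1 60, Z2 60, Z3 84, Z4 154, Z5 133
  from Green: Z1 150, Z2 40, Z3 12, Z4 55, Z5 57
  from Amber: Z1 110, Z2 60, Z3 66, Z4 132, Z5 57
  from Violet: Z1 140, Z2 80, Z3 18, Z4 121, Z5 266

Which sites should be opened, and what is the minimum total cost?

Open Red and Green; minimum total cost 240.

For any fixed open set, each zone goes to its cheapest open site; total = fixed + service.
{Red, Green}: Z1→Red 50, Z2→Green 40, Z3→Green 12, Z4→Green 55, Z5→Red 57. Service 214; fixed 26; total 240.
{Red, Blue, Green}: service 214 + fixed 34 = 248
{Blue, Green}: service 224 + fixed 25 = 249
{Red, Blue, Green, Amber, Violet}: Z1→Red 50, Z2→Green 40, Z3→Green 12, Z4→Green 55, Z5→Red 57. Service 214; fixed 58; total 272.
No other subset beats 240.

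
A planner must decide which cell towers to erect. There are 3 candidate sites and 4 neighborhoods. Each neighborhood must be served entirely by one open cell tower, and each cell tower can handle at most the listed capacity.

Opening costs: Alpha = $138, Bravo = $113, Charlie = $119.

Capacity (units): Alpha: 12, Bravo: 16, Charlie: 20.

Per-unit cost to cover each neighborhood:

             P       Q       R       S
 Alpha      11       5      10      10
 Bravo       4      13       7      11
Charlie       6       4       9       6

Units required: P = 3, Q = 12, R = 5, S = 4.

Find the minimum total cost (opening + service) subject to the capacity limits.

Minimum total cost: 351

Open {Bravo, Charlie}: P→Bravo 4·3=12, Q→Charlie 4·12=48, R→Bravo 7·5=35, S→Charlie 6·4=24.
Loads: Bravo carries 8/16, Charlie carries 16/20. Service 119; fixed 232; total 351.
Next best feasible plan costs 357.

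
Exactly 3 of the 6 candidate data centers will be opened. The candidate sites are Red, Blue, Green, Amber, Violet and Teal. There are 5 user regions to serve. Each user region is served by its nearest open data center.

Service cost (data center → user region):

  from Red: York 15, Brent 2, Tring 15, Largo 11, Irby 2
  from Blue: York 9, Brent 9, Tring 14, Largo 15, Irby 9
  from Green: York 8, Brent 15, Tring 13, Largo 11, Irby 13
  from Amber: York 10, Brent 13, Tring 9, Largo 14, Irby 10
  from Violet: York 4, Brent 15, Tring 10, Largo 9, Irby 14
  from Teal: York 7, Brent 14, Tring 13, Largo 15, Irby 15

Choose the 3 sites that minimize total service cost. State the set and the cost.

Choose Red, Amber and Violet; total service cost 26.

With exactly 3 open, each user region uses its cheapest among the chosen.
{Red, Amber, Violet}: York→Violet 4, Brent→Red 2, Tring→Amber 9, Largo→Violet 9, Irby→Red 2. Service cost 26.
{Red, Blue, Violet}: service cost 27
{Red, Green, Violet}: service cost 27
Among all 20 size-3 choices, {Red, Amber, Violet} is lowest.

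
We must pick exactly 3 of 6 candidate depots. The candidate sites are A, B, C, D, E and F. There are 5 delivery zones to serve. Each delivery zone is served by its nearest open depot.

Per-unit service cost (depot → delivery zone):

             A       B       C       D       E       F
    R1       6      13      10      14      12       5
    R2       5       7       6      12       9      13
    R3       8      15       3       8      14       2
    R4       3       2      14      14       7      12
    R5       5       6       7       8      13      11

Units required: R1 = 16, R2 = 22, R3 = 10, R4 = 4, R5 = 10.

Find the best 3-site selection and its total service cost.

With exactly 3 open, each delivery zone uses its cheapest among the chosen.
{A, B, F}: R1→F 5·16=80, R2→A 5·22=110, R3→F 2·10=20, R4→B 2·4=8, R5→A 5·10=50. Service cost 268.
{A, C, F}: service cost 272
{A, D, F}: service cost 272
Among all 20 size-3 choices, {A, B, F} is lowest.

Choose A, B and F; total service cost 268.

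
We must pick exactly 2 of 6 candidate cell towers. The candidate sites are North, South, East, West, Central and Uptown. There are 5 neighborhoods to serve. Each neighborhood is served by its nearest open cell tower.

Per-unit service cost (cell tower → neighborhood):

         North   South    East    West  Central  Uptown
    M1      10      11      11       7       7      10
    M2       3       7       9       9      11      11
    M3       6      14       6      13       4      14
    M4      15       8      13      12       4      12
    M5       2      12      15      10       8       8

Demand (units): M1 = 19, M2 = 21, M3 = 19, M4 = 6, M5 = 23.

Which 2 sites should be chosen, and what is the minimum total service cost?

Choose North and Central; total service cost 342.

With exactly 2 open, each neighborhood uses its cheapest among the chosen.
{North, Central}: M1→Central 7·19=133, M2→North 3·21=63, M3→Central 4·19=76, M4→Central 4·6=24, M5→North 2·23=46. Service cost 342.
{North, West}: service cost 428
{North, South}: service cost 461
Among all 15 size-2 choices, {North, Central} is lowest.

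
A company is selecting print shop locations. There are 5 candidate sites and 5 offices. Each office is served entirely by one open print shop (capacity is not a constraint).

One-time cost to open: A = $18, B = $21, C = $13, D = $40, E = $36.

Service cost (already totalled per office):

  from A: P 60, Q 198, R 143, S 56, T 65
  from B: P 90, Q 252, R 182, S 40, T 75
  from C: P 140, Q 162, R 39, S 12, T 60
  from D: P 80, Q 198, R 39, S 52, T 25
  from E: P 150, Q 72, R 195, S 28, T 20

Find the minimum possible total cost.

Minimum total cost: 270

For any fixed open set, each office goes to its cheapest open site; total = fixed + service.
{A, C, E}: P→A 60, Q→E 72, R→C 39, S→C 12, T→E 20. Service 203; fixed 67; total 270.
{A, B, C, E}: P→A 60, Q→E 72, R→C 39, S→C 12, T→E 20. Service 203; fixed 88; total 291.
{B, C, E}: service 233 + fixed 70 = 303
{A, B, C, D, E}: service 203 + fixed 128 = 331
No other subset beats 270.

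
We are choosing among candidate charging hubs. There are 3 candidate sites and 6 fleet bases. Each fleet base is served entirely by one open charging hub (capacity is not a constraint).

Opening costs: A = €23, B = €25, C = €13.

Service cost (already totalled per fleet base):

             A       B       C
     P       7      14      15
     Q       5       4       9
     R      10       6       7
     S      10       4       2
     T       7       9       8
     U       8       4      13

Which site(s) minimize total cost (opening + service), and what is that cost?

Open B only; minimum total cost 66.

For any fixed open set, each fleet base goes to its cheapest open site; total = fixed + service.
{B}: P→B 14, Q→B 4, R→B 6, S→B 4, T→B 9, U→B 4. Service 41; fixed 25; total 66.
{C}: service 54 + fixed 13 = 67
{A}: service 47 + fixed 23 = 70
{A, B, C}: P→A 7, Q→B 4, R→B 6, S→C 2, T→A 7, U→B 4. Service 30; fixed 61; total 91.
No other subset beats 66.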